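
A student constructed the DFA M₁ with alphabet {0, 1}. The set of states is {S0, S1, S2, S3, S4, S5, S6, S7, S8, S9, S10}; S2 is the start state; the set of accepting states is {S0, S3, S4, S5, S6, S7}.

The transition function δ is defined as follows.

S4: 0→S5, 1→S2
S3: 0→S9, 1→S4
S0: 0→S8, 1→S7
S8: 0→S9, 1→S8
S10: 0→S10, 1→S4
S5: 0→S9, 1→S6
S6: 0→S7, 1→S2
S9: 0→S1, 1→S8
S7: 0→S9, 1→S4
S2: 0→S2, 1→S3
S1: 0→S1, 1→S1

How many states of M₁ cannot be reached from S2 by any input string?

BFS from S2 reaches {S1, S2, S3, S4, S5, S6, S7, S8, S9}; the 2 state(s) S0, S10 are never visited.

2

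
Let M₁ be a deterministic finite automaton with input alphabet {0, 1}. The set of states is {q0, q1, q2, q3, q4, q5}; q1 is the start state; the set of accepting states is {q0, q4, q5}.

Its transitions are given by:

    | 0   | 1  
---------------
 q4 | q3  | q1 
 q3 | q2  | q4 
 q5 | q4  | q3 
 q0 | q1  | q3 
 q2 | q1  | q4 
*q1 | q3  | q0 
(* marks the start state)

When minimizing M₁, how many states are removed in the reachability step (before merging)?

1

No path from q1 leads to q5; the other 5 states are all reachable.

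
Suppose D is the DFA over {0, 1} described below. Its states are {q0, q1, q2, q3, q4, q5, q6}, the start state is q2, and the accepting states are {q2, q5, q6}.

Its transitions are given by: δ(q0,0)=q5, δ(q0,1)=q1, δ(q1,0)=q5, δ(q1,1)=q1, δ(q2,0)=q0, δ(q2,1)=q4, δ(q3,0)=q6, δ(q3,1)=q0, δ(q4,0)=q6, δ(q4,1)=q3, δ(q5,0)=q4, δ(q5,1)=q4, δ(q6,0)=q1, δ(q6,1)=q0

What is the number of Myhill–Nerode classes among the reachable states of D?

Start with accepting vs non-accepting: {q2,q5,q6} | {q0,q1,q3,q4}.
No further refinement is possible. Final partition (2 blocks): {q2,q5,q6} | {q0,q1,q3,q4}.

2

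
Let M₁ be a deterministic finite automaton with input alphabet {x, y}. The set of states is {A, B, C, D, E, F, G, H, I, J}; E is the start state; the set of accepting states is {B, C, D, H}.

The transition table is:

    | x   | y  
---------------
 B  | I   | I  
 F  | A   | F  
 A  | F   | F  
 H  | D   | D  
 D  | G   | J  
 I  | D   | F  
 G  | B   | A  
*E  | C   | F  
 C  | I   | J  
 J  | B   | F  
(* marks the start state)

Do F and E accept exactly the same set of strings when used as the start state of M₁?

No

Reachable states from the start: {A,B,C,D,E,F,G,I,J}. Unreachable: {H} — drop them.
Initial partition by acceptance: {B,C,D} | {A,E,F,G,I,J}.
Refine {A,E,F,G,I,J} on symbol x: members go to different blocks, giving {E,G,I,J} and {A,F}.
The partition is now stable with 3 blocks: {B,C,D} | {E,G,I,J} | {A,F}.
F and E end up in different blocks, so they are distinguishable. For instance, the string 'x' is accepted from only E.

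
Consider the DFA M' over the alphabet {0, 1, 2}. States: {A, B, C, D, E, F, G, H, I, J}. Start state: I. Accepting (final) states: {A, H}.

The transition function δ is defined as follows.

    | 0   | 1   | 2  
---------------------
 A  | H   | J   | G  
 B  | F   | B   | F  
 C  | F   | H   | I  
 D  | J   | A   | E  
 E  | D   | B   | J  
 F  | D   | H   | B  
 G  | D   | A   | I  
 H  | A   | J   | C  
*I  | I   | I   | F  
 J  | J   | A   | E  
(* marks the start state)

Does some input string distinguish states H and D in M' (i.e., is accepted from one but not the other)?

Yes

P0 = {A,H} | {B,C,D,E,F,G,I,J}.
Split {B,C,D,E,F,G,I,J} by δ(·,1) → {C,D,F,G,J} and {B,E,I}.
On input 0, block {B,E,I} splits into {B,E} and {I}.
On input 2, block {C,D,F,G,J} splits into {D,F,J} and {C,G}.
No further refinement is possible. Final partition (5 blocks): {A,H} | {D,F,J} | {B,E} | {I} | {C,G}.
H and D end up in different blocks, so they are distinguishable. For instance, the string 'ε' is accepted from only H.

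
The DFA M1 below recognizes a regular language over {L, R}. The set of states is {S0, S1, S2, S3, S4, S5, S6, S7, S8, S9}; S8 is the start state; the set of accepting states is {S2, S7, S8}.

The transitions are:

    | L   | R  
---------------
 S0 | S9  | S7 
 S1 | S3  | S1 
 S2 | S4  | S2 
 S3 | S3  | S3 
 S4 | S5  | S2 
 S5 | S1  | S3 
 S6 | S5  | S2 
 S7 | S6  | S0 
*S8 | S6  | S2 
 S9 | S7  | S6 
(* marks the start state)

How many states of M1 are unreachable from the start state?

Starting at S8 and following transitions, the reachable set is {S1, S2, S3, S4, S5, S6, S8}. That leaves S0, S7, S9 unreachable — 3 in total.

3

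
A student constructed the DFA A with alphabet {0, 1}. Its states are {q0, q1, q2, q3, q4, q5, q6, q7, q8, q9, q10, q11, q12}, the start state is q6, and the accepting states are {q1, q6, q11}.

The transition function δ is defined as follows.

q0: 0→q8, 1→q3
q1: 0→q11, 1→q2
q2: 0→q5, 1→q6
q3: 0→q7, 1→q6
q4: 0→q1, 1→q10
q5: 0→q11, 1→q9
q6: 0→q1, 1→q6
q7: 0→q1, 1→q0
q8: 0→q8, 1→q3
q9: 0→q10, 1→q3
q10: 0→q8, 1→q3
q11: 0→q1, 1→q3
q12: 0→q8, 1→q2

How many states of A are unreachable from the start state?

BFS from q6 reaches {q0, q1, q2, q3, q5, q6, q7, q8, q9, q10, q11}; the 2 state(s) q4, q12 are never visited.

2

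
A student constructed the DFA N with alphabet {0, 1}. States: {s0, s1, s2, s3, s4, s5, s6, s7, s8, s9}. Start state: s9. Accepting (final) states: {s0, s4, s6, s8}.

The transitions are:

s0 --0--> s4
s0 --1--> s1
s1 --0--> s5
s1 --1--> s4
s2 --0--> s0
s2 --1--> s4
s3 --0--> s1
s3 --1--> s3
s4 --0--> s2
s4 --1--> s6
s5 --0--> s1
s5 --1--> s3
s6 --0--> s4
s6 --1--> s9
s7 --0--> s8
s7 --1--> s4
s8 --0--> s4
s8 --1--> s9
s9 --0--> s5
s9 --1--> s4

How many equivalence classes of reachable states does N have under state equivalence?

5

States {s7,s8} cannot be reached from the start state, so discard them.
P0 = {s0,s4,s6} | {s1,s2,s3,s5,s9}.
On input 0, block {s0,s4,s6} splits into {s0,s6} and {s4}.
On input 0, block {s1,s2,s3,s5,s9} splits into {s1,s3,s5,s9} and {s2}.
Refine {s1,s3,s5,s9} on symbol 1: members go to different blocks, giving {s1,s9} and {s3,s5}.
Stable partition: {s0,s6} | {s1,s9} | {s4} | {s2} | {s3,s5} — 5 equivalence classes.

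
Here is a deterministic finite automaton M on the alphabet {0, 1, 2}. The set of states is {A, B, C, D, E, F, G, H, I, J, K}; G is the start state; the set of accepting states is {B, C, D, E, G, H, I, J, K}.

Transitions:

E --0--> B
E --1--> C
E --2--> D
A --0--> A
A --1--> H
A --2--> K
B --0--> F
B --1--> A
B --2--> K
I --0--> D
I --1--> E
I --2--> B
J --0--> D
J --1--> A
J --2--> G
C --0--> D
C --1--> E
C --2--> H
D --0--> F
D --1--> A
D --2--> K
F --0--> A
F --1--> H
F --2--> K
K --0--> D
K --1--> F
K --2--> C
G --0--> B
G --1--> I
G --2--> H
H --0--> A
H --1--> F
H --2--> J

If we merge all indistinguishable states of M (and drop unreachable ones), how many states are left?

4

Initial partition by acceptance: {B,C,D,E,G,H,I,J,K} | {A,F}.
On input 0, block {B,C,D,E,G,H,I,J,K} splits into {C,E,G,I,J,K} and {B,D,H}.
On input 1, block {C,E,G,I,J,K} splits into {C,E,G,I} and {J,K}.
Stable partition: {C,E,G,I} | {A,F} | {B,D,H} | {J,K} — 4 equivalence classes.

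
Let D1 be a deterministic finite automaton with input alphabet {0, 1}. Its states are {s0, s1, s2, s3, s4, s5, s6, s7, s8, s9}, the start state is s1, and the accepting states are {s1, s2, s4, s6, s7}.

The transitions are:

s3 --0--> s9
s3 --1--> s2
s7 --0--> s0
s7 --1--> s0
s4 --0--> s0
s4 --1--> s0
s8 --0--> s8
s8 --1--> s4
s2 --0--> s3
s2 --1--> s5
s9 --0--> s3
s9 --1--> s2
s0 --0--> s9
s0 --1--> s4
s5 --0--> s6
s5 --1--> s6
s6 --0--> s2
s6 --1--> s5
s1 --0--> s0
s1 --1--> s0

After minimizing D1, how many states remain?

6

States {s7,s8} cannot be reached from the start state, so discard them.
Start with accepting vs non-accepting: {s1,s2,s4,s6} | {s0,s3,s5,s9}.
On input 0, block {s1,s2,s4,s6} splits into {s1,s2,s4} and {s6}.
Refine {s0,s3,s5,s9} on symbol 0: members go to different blocks, giving {s0,s3,s9} and {s5}.
Refine {s1,s2,s4} on symbol 1: members go to different blocks, giving {s1,s4} and {s2}.
Split {s0,s3,s9} by δ(·,1) → {s3,s9} and {s0}.
No further refinement is possible. Final partition (6 blocks): {s1,s4} | {s3,s9} | {s6} | {s5} | {s2} | {s0}.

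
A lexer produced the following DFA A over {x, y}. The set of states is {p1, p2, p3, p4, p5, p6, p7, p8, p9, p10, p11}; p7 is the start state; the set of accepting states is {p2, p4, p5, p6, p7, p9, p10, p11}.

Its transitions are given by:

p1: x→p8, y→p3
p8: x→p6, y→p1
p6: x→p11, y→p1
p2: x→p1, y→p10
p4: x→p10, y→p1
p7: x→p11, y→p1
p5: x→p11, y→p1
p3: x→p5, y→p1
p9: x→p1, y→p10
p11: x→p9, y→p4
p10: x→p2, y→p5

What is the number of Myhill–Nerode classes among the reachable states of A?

Start with accepting vs non-accepting: {p2,p4,p5,p6,p7,p9,p10,p11} | {p1,p3,p8}.
Split {p2,p4,p5,p6,p7,p9,p10,p11} by δ(·,x) → {p4,p5,p6,p7,p10,p11} and {p2,p9}.
Refine {p4,p5,p6,p7,p10,p11} on symbol x: members go to different blocks, giving {p4,p5,p6,p7} and {p10,p11}.
Split {p1,p3,p8} by δ(·,x) → {p3,p8} and {p1}.
Stable partition: {p4,p5,p6,p7} | {p3,p8} | {p2,p9} | {p10,p11} | {p1} — 5 equivalence classes.

5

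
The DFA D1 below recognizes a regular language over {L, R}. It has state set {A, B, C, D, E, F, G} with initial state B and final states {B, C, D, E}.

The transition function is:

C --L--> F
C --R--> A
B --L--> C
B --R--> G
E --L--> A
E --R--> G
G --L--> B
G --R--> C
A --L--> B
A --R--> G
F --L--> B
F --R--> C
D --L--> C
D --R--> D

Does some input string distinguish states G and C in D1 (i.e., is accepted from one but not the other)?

First remove the unreachable states {D,E}; 5 states remain.
P0 = {B,C} | {A,F,G}.
Split {B,C} by δ(·,L) → {B} and {C}.
Split {A,F,G} by δ(·,R) → {F,G} and {A}.
No further refinement is possible. Final partition (4 blocks): {B} | {F,G} | {C} | {A}.
G and C end up in different blocks, so they are distinguishable. For instance, the string 'ε' is accepted from only C.

Yes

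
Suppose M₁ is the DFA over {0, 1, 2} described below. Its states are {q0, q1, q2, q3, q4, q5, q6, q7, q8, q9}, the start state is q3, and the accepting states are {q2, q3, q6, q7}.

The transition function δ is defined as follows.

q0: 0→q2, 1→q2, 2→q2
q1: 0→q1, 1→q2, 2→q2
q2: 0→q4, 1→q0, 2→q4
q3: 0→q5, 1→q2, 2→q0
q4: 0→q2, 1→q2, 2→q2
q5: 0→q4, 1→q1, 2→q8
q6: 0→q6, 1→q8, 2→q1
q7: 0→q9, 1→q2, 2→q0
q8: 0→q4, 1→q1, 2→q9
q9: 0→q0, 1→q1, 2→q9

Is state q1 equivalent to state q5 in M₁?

States {q6,q7} cannot be reached from the start state, so discard them.
Initial partition by acceptance: {q2,q3} | {q0,q1,q4,q5,q8,q9}.
Refine {q2,q3} on symbol 1: members go to different blocks, giving {q2} and {q3}.
Refine {q0,q1,q4,q5,q8,q9} on symbol 0: members go to different blocks, giving {q1,q5,q8,q9} and {q0,q4}.
Split {q1,q5,q8,q9} by δ(·,0) → {q5,q8,q9} and {q1}.
The partition is now stable with 5 blocks: {q2} | {q5,q8,q9} | {q3} | {q0,q4} | {q1}.
q1 and q5 end up in different blocks, so they are distinguishable. For instance, the string '1' is accepted from only q1.

No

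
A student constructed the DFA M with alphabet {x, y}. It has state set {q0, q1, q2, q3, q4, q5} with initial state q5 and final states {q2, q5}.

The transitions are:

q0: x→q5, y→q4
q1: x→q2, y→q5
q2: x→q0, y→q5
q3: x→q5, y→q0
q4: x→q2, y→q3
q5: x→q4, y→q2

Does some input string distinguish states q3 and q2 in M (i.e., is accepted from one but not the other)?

First remove the unreachable states {q1}; 5 states remain.
Initial partition by acceptance: {q2,q5} | {q0,q3,q4}.
The partition is now stable with 2 blocks: {q2,q5} | {q0,q3,q4}.
q3 and q2 end up in different blocks, so they are distinguishable. For instance, the string 'ε' is accepted from only q2.

Yes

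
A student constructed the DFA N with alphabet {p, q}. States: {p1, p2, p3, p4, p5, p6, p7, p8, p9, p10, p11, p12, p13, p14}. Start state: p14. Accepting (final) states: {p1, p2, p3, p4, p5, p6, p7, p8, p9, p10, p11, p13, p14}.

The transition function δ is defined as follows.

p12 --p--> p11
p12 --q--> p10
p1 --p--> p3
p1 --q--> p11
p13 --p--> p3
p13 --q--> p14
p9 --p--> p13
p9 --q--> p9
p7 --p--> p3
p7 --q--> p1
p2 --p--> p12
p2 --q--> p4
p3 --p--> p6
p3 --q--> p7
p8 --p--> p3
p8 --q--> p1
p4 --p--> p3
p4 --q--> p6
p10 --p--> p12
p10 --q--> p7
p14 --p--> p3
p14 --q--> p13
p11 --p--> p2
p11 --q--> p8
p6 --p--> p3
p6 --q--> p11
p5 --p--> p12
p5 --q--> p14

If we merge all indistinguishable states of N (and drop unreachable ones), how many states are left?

7

Reachable states from the start: {p1,p2,p3,p4,p6,p7,p8,p10,p11,p12,p13,p14}. Unreachable: {p5,p9} — drop them.
Initial partition by acceptance: {p1,p2,p3,p4,p6,p7,p8,p10,p11,p13,p14} | {p12}.
Split {p1,p2,p3,p4,p6,p7,p8,p10,p11,p13,p14} by δ(·,p) → {p1,p3,p4,p6,p7,p8,p11,p13,p14} and {p2,p10}.
On input p, block {p1,p3,p4,p6,p7,p8,p11,p13,p14} splits into {p1,p3,p4,p6,p7,p8,p13,p14} and {p11}.
On input q, block {p1,p3,p4,p6,p7,p8,p13,p14} splits into {p3,p4,p7,p8,p13,p14} and {p1,p6}.
Split {p3,p4,p7,p8,p13,p14} by δ(·,p) → {p4,p7,p8,p13,p14} and {p3}.
On input q, block {p4,p7,p8,p13,p14} splits into {p4,p7,p8} and {p13,p14}.
The partition is now stable with 7 blocks: {p4,p7,p8} | {p12} | {p2,p10} | {p11} | {p1,p6} | {p3} | {p13,p14}.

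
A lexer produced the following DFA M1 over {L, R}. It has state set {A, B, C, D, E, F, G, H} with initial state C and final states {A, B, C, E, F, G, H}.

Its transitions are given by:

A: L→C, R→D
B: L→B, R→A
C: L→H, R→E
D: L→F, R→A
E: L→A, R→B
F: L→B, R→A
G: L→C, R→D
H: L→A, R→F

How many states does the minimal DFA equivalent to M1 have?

First remove the unreachable states {G}; 7 states remain.
Start with accepting vs non-accepting: {A,B,C,E,F,H} | {D}.
Split {A,B,C,E,F,H} by δ(·,R) → {B,C,E,F,H} and {A}.
Refine {B,C,E,F,H} on symbol L: members go to different blocks, giving {B,C,F} and {E,H}.
Refine {B,C,F} on symbol L: members go to different blocks, giving {B,F} and {C}.
The partition is now stable with 5 blocks: {B,F} | {D} | {A} | {E,H} | {C}.

5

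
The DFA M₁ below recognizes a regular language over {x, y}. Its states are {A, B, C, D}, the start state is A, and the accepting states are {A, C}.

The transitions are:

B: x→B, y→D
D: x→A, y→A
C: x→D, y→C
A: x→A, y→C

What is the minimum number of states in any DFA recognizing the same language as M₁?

Reachable states from the start: {A,C,D}. Unreachable: {B} — drop them.
P0 = {A,C} | {D}.
Refine {A,C} on symbol x: members go to different blocks, giving {A} and {C}.
No further refinement is possible. Final partition (3 blocks): {A} | {D} | {C}.

3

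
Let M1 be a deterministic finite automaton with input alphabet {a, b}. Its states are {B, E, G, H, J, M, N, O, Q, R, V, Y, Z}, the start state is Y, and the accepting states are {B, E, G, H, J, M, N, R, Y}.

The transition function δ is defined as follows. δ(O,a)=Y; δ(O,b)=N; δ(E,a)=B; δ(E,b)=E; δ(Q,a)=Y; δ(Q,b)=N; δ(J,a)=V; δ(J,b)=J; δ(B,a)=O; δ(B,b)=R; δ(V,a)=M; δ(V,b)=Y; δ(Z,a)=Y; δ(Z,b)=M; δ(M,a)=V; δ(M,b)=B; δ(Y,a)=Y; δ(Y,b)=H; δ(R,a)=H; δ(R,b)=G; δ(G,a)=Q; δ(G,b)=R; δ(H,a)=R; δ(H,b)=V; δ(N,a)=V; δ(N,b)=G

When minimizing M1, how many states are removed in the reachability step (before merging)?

3

No path from Y leads to E, J, Z; the other 10 states are all reachable.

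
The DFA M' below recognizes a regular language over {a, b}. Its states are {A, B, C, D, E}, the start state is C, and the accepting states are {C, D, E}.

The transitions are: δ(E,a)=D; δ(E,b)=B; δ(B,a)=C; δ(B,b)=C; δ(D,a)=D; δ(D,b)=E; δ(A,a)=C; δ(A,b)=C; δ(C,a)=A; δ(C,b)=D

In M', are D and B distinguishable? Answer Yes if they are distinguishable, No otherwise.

Yes

Every state is reachable, so we keep all 5.
Start with accepting vs non-accepting: {C,D,E} | {A,B}.
Split {C,D,E} by δ(·,a) → {D,E} and {C}.
Split {D,E} by δ(·,b) → {D} and {E}.
No further refinement is possible. Final partition (4 blocks): {D} | {A,B} | {C} | {E}.
D and B end up in different blocks, so they are distinguishable. For instance, the string 'ε' is accepted from only D.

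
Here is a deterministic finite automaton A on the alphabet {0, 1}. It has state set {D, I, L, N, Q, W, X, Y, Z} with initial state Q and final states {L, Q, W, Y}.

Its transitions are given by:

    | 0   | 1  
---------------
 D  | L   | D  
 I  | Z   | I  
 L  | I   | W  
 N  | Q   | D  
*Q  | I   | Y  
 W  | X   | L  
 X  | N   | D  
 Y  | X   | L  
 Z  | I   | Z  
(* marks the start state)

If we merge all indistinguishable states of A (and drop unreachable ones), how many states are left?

Initial partition by acceptance: {L,Q,W,Y} | {D,I,N,X,Z}.
Split {D,I,N,X,Z} by δ(·,0) → {I,X,Z} and {D,N}.
On input 0, block {I,X,Z} splits into {I,Z} and {X}.
On input 0, block {L,Q,W,Y} splits into {W,Y} and {L,Q}.
No further refinement is possible. Final partition (5 blocks): {W,Y} | {I,Z} | {D,N} | {X} | {L,Q}.

5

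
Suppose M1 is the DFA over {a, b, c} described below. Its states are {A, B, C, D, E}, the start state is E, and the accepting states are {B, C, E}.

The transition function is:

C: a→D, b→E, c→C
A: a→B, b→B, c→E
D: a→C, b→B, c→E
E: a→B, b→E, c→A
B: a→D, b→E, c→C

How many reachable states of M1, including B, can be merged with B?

2

All states are reachable from the start state.
P0 = {B,C,E} | {A,D}.
Split {B,C,E} by δ(·,a) → {B,C} and {E}.
Stable partition: {B,C} | {A,D} | {E} — 3 equivalence classes.
State B belongs to the block {B,C}, which has 2 states.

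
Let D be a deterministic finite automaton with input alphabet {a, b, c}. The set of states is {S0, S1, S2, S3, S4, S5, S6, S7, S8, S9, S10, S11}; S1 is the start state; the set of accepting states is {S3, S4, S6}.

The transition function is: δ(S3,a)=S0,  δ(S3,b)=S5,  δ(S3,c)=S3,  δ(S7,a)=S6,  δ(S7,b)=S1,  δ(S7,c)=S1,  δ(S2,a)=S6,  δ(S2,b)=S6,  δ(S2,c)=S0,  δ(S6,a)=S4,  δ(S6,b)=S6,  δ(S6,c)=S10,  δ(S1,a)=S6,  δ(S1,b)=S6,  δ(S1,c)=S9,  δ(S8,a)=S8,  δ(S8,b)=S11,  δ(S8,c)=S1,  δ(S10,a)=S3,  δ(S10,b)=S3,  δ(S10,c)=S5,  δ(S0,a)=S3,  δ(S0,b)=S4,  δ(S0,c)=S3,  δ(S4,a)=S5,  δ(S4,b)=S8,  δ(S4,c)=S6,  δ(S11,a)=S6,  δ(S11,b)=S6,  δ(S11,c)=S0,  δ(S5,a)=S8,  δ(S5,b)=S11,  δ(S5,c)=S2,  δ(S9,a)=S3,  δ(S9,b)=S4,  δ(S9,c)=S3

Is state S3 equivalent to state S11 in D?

No

First remove the unreachable states {S7}; 11 states remain.
Start with accepting vs non-accepting: {S3,S4,S6} | {S0,S1,S2,S5,S8,S9,S10,S11}.
Refine {S3,S4,S6} on symbol a: members go to different blocks, giving {S3,S4} and {S6}.
On input c, block {S3,S4} splits into {S3} and {S4}.
On input a, block {S0,S1,S2,S5,S8,S9,S10,S11} splits into {S0,S9,S10} and {S1,S2,S11} and {S5,S8}.
Refine {S0,S9,S10} on symbol b: members go to different blocks, giving {S0,S9} and {S10}.
No further refinement is possible. Final partition (7 blocks): {S3} | {S0,S9} | {S6} | {S4} | {S1,S2,S11} | {S5,S8} | {S10}.
S3 and S11 end up in different blocks, so they are distinguishable. For instance, the string 'ε' is accepted from only S3.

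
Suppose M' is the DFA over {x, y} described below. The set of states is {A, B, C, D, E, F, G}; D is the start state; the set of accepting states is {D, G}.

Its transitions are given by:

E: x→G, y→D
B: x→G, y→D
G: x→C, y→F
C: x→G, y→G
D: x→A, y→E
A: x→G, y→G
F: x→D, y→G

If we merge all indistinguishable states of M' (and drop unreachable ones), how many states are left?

2

Reachable states from the start: {A,C,D,E,F,G}. Unreachable: {B} — drop them.
Initial partition by acceptance: {D,G} | {A,C,E,F}.
Stable partition: {D,G} | {A,C,E,F} — 2 equivalence classes.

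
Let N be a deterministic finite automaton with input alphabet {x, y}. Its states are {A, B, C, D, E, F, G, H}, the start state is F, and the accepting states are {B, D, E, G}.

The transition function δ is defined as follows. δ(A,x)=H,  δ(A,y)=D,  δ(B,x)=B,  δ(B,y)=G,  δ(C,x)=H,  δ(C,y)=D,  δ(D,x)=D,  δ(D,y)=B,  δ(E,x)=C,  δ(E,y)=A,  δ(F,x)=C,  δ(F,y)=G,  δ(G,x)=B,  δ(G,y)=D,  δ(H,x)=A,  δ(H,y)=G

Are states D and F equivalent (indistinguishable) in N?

No

States {E} cannot be reached from the start state, so discard them.
Start with accepting vs non-accepting: {B,D,G} | {A,C,F,H}.
Stable partition: {B,D,G} | {A,C,F,H} — 2 equivalence classes.
D and F end up in different blocks, so they are distinguishable. For instance, the string 'ε' is accepted from only D.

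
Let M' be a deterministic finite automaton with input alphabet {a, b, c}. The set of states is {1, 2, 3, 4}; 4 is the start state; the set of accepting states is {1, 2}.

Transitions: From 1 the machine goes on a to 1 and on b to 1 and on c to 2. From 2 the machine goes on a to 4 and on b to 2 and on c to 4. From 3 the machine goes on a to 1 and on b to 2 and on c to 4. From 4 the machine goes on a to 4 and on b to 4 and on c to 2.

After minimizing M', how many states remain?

States {1,3} cannot be reached from the start state, so discard them.
P0 = {2} | {4}.
Stable partition: {2} | {4} — 2 equivalence classes.

2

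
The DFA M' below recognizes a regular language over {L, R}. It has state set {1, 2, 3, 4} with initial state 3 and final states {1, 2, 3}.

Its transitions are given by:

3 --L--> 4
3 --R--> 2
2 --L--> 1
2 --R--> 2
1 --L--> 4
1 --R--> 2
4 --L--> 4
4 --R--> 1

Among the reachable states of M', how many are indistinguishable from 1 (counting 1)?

2

Every state is reachable, so we keep all 4.
P0 = {1,2,3} | {4}.
Refine {1,2,3} on symbol L: members go to different blocks, giving {1,3} and {2}.
The partition is now stable with 3 blocks: {1,3} | {4} | {2}.
State 1 belongs to the block {1,3}, which has 2 states.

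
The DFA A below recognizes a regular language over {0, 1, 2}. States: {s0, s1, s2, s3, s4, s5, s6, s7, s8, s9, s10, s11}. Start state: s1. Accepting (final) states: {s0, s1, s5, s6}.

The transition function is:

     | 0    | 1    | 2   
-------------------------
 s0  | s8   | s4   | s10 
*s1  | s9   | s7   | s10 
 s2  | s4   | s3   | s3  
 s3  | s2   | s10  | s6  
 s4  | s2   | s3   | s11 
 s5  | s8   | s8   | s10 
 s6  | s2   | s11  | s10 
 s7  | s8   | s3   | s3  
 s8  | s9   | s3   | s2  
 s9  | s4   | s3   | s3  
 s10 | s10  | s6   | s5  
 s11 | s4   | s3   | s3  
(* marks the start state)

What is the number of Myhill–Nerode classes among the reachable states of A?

6

Reachable states from the start: {s1,s2,s3,s4,s5,s6,s7,s8,s9,s10,s11}. Unreachable: {s0} — drop them.
Initial partition by acceptance: {s1,s5,s6} | {s2,s3,s4,s7,s8,s9,s10,s11}.
Refine {s2,s3,s4,s7,s8,s9,s10,s11} on symbol 1: members go to different blocks, giving {s2,s3,s4,s7,s8,s9,s11} and {s10}.
Refine {s2,s3,s4,s7,s8,s9,s11} on symbol 1: members go to different blocks, giving {s2,s4,s7,s8,s9,s11} and {s3}.
Refine {s2,s4,s7,s8,s9,s11} on symbol 2: members go to different blocks, giving {s2,s7,s9,s11} and {s4,s8}.
Split {s1,s5,s6} by δ(·,0) → {s1,s6} and {s5}.
The partition is now stable with 6 blocks: {s1,s6} | {s2,s7,s9,s11} | {s10} | {s3} | {s4,s8} | {s5}.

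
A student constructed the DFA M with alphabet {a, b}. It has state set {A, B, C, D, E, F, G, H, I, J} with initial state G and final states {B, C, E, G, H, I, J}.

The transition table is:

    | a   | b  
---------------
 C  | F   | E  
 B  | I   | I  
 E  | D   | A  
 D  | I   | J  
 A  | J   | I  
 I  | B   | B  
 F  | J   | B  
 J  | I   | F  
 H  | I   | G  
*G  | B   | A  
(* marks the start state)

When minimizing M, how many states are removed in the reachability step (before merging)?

BFS from G reaches {A, B, F, G, I, J}; the 4 state(s) C, D, E, H are never visited.

4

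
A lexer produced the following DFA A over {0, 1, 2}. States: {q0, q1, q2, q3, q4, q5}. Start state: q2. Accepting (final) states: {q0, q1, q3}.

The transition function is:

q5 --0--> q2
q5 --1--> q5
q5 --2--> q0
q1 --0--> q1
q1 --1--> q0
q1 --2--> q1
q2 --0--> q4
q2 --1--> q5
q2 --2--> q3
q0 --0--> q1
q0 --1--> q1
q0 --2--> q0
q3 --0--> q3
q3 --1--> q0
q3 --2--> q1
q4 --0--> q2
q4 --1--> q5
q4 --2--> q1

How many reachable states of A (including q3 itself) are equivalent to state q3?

All states are reachable from the start state.
Initial partition by acceptance: {q0,q1,q3} | {q2,q4,q5}.
No further refinement is possible. Final partition (2 blocks): {q0,q1,q3} | {q2,q4,q5}.
The equivalence class containing q3 is {q0,q1,q3}, of size 3.

3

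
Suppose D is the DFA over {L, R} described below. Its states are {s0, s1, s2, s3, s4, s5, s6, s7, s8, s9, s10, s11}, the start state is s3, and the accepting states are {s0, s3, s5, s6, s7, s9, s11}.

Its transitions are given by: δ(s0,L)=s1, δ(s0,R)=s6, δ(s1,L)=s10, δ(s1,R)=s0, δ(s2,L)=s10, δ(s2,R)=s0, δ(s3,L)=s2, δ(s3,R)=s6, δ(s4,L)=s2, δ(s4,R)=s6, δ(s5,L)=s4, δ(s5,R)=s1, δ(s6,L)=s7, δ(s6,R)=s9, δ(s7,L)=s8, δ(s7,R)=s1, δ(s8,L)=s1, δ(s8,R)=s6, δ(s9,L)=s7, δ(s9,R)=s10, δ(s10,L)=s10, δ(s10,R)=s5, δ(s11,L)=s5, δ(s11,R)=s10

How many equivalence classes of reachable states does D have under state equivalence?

7

Reachable states from the start: {s0,s1,s2,s3,s4,s5,s6,s7,s8,s9,s10}. Unreachable: {s11} — drop them.
P0 = {s0,s3,s5,s6,s7,s9} | {s1,s2,s4,s8,s10}.
Split {s0,s3,s5,s6,s7,s9} by δ(·,L) → {s0,s3,s5,s7} and {s6,s9}.
Refine {s0,s3,s5,s7} on symbol R: members go to different blocks, giving {s0,s3} and {s5,s7}.
Refine {s1,s2,s4,s8,s10} on symbol R: members go to different blocks, giving {s1,s2} and {s4,s8} and {s10}.
Refine {s6,s9} on symbol R: members go to different blocks, giving {s6} and {s9}.
Stable partition: {s0,s3} | {s1,s2} | {s6} | {s5,s7} | {s4,s8} | {s10} | {s9} — 7 equivalence classes.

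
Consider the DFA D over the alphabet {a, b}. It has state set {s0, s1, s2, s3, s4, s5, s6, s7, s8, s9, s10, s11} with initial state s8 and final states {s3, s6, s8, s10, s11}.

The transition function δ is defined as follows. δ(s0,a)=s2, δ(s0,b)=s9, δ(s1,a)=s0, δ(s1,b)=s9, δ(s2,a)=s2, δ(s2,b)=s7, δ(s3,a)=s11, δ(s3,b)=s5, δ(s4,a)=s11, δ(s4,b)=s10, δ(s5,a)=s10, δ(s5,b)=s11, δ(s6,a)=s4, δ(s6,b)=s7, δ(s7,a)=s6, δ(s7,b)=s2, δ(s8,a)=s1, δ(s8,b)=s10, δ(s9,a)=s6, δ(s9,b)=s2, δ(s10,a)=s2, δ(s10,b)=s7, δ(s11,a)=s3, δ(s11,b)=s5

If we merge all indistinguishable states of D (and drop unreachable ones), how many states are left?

All states are reachable from the start state.
P0 = {s3,s6,s8,s10,s11} | {s0,s1,s2,s4,s5,s7,s9}.
Split {s3,s6,s8,s10,s11} by δ(·,a) → {s6,s8,s10} and {s3,s11}.
Refine {s6,s8,s10} on symbol b: members go to different blocks, giving {s6,s10} and {s8}.
Split {s0,s1,s2,s4,s5,s7,s9} by δ(·,a) → {s0,s1,s2} and {s5,s7,s9} and {s4}.
Refine {s6,s10} on symbol a: members go to different blocks, giving {s6} and {s10}.
Split {s5,s7,s9} by δ(·,a) → {s7,s9} and {s5}.
Stable partition: {s6} | {s0,s1,s2} | {s3,s11} | {s8} | {s7,s9} | {s4} | {s10} | {s5} — 8 equivalence classes.

8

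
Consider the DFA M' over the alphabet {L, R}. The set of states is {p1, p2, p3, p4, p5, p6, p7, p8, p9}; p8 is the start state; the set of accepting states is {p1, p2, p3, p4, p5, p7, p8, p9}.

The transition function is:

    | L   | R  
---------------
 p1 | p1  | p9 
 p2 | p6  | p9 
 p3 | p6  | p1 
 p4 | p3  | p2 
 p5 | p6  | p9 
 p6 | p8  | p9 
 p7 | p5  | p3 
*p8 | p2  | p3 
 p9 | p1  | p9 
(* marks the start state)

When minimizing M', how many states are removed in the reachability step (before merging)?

No path from p8 leads to p4, p5, p7; the other 6 states are all reachable.

3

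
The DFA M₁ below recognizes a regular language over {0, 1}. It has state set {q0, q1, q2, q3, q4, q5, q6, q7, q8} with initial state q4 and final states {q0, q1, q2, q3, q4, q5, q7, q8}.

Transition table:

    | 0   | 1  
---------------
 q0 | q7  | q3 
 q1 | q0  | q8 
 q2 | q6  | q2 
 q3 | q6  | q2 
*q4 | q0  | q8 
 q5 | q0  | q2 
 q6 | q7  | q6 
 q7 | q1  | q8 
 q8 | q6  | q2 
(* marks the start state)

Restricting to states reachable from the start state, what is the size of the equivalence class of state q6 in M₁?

First remove the unreachable states {q5}; 8 states remain.
Start with accepting vs non-accepting: {q0,q1,q2,q3,q4,q7,q8} | {q6}.
Split {q0,q1,q2,q3,q4,q7,q8} by δ(·,0) → {q0,q1,q4,q7} and {q2,q3,q8}.
Stable partition: {q0,q1,q4,q7} | {q6} | {q2,q3,q8} — 3 equivalence classes.
The equivalence class containing q6 is {q6}, of size 1.

1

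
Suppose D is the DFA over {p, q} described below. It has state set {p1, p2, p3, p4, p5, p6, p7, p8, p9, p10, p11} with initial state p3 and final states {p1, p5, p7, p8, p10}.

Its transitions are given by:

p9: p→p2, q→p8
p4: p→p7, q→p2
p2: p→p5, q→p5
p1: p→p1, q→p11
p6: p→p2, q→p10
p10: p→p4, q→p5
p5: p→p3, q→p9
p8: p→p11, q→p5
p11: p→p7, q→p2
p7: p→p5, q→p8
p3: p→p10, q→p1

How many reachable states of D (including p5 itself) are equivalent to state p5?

First remove the unreachable states {p6}; 10 states remain.
Initial partition by acceptance: {p1,p5,p7,p8,p10} | {p2,p3,p4,p9,p11}.
Refine {p1,p5,p7,p8,p10} on symbol p: members go to different blocks, giving {p5,p8,p10} and {p1,p7}.
Split {p5,p8,p10} by δ(·,q) → {p8,p10} and {p5}.
Refine {p2,p3,p4,p9,p11} on symbol p: members go to different blocks, giving {p4,p11} and {p2} and {p3} and {p9}.
Split {p1,p7} by δ(·,p) → {p1} and {p7}.
No further refinement is possible. Final partition (8 blocks): {p8,p10} | {p4,p11} | {p1} | {p5} | {p2} | {p3} | {p9} | {p7}.
The equivalence class containing p5 is {p5}, of size 1.

1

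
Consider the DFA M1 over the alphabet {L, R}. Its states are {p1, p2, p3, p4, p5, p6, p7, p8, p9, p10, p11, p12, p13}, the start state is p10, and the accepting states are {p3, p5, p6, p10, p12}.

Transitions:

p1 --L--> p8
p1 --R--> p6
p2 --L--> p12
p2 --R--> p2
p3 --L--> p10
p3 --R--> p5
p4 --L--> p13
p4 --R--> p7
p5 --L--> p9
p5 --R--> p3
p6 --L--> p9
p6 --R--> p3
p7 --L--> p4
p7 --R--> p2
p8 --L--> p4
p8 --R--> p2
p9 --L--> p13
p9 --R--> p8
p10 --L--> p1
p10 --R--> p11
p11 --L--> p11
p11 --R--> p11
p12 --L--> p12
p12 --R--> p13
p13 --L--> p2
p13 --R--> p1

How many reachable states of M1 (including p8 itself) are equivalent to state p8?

2

Every state is reachable, so we keep all 13.
P0 = {p3,p5,p6,p10,p12} | {p1,p2,p4,p7,p8,p9,p11,p13}.
On input L, block {p3,p5,p6,p10,p12} splits into {p5,p6,p10} and {p3,p12}.
Refine {p5,p6,p10} on symbol R: members go to different blocks, giving {p5,p6} and {p10}.
On input L, block {p1,p2,p4,p7,p8,p9,p11,p13} splits into {p1,p4,p7,p8,p9,p11,p13} and {p2}.
Split {p1,p4,p7,p8,p9,p11,p13} by δ(·,L) → {p1,p4,p7,p8,p9,p11} and {p13}.
On input L, block {p1,p4,p7,p8,p9,p11} splits into {p1,p7,p8,p11} and {p4,p9}.
Refine {p1,p7,p8,p11} on symbol L: members go to different blocks, giving {p1,p11} and {p7,p8}.
Split {p1,p11} by δ(·,L) → {p1} and {p11}.
On input L, block {p3,p12} splits into {p3} and {p12}.
Stable partition: {p5,p6} | {p1} | {p3} | {p10} | {p2} | {p13} | {p4,p9} | {p7,p8} | {p11} | {p12} — 10 equivalence classes.
The equivalence class containing p8 is {p7,p8}, of size 2.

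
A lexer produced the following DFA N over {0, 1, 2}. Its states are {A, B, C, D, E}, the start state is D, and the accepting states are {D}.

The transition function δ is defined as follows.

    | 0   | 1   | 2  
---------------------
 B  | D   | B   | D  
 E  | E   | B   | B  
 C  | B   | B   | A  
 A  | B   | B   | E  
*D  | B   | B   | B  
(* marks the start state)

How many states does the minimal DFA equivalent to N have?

2

First remove the unreachable states {A,C,E}; 2 states remain.
P0 = {D} | {B}.
The partition is now stable with 2 blocks: {D} | {B}.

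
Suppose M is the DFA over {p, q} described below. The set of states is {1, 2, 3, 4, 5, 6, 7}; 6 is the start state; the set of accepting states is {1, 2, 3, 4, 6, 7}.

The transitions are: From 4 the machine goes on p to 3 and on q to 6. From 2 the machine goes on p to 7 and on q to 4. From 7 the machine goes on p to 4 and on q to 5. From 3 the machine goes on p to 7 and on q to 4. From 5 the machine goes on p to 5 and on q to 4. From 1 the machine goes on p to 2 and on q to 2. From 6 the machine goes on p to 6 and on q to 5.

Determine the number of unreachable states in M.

2

No path from 6 leads to 1, 2; the other 5 states are all reachable.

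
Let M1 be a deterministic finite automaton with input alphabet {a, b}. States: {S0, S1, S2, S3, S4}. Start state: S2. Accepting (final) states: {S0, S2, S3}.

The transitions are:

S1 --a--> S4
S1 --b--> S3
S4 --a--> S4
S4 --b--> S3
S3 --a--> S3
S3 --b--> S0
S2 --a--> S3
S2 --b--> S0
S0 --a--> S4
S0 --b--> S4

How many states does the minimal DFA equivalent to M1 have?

First remove the unreachable states {S1}; 4 states remain.
Initial partition by acceptance: {S0,S2,S3} | {S4}.
On input a, block {S0,S2,S3} splits into {S2,S3} and {S0}.
No further refinement is possible. Final partition (3 blocks): {S2,S3} | {S4} | {S0}.

3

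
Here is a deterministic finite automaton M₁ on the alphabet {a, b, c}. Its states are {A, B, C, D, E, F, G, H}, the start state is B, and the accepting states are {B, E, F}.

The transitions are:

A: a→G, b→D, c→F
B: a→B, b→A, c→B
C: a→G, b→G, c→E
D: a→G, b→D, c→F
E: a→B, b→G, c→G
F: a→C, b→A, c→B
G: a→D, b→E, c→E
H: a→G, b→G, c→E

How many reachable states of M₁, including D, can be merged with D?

First remove the unreachable states {H}; 7 states remain.
P0 = {B,E,F} | {A,C,D,G}.
Split {B,E,F} by δ(·,a) → {B,E} and {F}.
Split {B,E} by δ(·,c) → {B} and {E}.
On input b, block {A,C,D,G} splits into {A,C,D} and {G}.
Split {A,C,D} by δ(·,b) → {A,D} and {C}.
The partition is now stable with 6 blocks: {B} | {A,D} | {F} | {E} | {G} | {C}.
State D belongs to the block {A,D}, which has 2 states.

2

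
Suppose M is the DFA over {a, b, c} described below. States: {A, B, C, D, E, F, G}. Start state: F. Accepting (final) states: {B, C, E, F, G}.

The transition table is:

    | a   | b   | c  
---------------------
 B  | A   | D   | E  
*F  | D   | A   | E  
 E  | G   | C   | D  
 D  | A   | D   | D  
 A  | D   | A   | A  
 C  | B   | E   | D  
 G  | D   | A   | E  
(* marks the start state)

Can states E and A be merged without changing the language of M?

No

P0 = {B,C,E,F,G} | {A,D}.
On input a, block {B,C,E,F,G} splits into {B,F,G} and {C,E}.
Stable partition: {B,F,G} | {A,D} | {C,E} — 3 equivalence classes.
E and A end up in different blocks, so they are distinguishable. For instance, the string 'ε' is accepted from only E.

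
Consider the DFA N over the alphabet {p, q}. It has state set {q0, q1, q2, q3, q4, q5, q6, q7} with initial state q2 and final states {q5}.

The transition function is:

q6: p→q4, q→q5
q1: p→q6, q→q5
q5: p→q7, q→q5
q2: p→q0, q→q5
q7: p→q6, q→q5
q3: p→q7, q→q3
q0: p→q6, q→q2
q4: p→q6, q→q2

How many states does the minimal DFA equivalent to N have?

First remove the unreachable states {q1,q3}; 6 states remain.
Start with accepting vs non-accepting: {q5} | {q0,q2,q4,q6,q7}.
Split {q0,q2,q4,q6,q7} by δ(·,q) → {q2,q6,q7} and {q0,q4}.
Split {q2,q6,q7} by δ(·,p) → {q2,q6} and {q7}.
No further refinement is possible. Final partition (4 blocks): {q5} | {q2,q6} | {q0,q4} | {q7}.

4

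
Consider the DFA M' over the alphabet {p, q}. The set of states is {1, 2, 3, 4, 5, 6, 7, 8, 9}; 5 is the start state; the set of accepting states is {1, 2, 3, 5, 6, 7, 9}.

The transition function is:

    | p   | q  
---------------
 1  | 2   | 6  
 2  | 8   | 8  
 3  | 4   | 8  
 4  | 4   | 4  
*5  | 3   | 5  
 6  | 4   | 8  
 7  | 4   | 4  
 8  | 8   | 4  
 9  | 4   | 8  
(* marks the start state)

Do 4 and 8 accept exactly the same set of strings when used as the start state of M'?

Yes

States {1,2,6,7,9} cannot be reached from the start state, so discard them.
Start with accepting vs non-accepting: {3,5} | {4,8}.
Split {3,5} by δ(·,p) → {3} and {5}.
No further refinement is possible. Final partition (3 blocks): {3} | {4,8} | {5}.
4 and 8 lie in the same block of the stable partition, so they are equivalent — no string distinguishes them.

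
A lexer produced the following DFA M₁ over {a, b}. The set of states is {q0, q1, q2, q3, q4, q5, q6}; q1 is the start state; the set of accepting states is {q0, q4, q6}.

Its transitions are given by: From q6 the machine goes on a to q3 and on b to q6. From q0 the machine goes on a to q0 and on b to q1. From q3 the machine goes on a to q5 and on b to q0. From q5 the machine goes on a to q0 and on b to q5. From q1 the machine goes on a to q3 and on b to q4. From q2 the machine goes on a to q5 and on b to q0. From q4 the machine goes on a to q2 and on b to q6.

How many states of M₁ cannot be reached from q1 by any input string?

A breadth-first search from the start state visits every state.

0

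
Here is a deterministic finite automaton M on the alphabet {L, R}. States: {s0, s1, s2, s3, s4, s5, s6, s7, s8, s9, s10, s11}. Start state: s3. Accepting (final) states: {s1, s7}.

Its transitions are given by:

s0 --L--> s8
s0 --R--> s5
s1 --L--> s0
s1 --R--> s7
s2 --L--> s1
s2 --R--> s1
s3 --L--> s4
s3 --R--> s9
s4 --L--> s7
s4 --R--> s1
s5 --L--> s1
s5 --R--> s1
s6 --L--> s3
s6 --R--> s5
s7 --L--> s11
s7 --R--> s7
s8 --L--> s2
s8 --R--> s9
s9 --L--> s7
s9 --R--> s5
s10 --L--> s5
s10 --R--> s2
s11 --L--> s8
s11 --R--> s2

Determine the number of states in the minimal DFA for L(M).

First remove the unreachable states {s6,s10}; 10 states remain.
Initial partition by acceptance: {s1,s7} | {s0,s2,s3,s4,s5,s8,s9,s11}.
Split {s0,s2,s3,s4,s5,s8,s9,s11} by δ(·,L) → {s0,s3,s8,s11} and {s2,s4,s5,s9}.
On input L, block {s0,s3,s8,s11} splits into {s0,s11} and {s3,s8}.
Split {s2,s4,s5,s9} by δ(·,R) → {s2,s4,s5} and {s9}.
Stable partition: {s1,s7} | {s0,s11} | {s2,s4,s5} | {s3,s8} | {s9} — 5 equivalence classes.

5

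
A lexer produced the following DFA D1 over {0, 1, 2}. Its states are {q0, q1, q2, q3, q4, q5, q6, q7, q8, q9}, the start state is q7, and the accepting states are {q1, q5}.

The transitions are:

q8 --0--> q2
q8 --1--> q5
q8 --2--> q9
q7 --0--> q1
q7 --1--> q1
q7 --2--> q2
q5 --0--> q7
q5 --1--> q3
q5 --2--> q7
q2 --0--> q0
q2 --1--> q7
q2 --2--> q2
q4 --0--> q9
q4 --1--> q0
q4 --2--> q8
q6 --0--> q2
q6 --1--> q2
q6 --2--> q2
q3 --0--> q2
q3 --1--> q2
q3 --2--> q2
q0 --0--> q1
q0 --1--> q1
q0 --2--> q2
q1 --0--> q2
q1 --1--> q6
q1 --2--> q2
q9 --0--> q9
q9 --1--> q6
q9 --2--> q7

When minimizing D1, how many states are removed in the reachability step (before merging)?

5

BFS from q7 reaches {q0, q1, q2, q6, q7}; the 5 state(s) q3, q4, q5, q8, q9 are never visited.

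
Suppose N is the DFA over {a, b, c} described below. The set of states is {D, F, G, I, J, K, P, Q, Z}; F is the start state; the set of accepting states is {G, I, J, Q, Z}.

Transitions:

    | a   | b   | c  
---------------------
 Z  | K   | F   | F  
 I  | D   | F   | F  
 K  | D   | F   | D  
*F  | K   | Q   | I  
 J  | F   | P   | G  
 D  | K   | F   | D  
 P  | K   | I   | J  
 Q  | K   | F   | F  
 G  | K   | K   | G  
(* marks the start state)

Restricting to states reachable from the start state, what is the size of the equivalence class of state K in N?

States {G,J,P,Z} cannot be reached from the start state, so discard them.
Start with accepting vs non-accepting: {I,Q} | {D,F,K}.
On input b, block {D,F,K} splits into {D,K} and {F}.
No further refinement is possible. Final partition (3 blocks): {I,Q} | {D,K} | {F}.
State K belongs to the block {D,K}, which has 2 states.

2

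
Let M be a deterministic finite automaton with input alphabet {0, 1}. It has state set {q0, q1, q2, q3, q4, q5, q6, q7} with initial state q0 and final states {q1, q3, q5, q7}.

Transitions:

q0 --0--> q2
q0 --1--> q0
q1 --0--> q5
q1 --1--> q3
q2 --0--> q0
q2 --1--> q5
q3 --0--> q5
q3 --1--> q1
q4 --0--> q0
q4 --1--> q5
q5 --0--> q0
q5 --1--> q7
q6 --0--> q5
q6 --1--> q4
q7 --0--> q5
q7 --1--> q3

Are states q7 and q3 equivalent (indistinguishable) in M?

Yes

Reachable states from the start: {q0,q1,q2,q3,q5,q7}. Unreachable: {q4,q6} — drop them.
Start with accepting vs non-accepting: {q1,q3,q5,q7} | {q0,q2}.
Split {q1,q3,q5,q7} by δ(·,0) → {q1,q3,q7} and {q5}.
On input 1, block {q0,q2} splits into {q0} and {q2}.
The partition is now stable with 4 blocks: {q1,q3,q7} | {q0} | {q5} | {q2}.
q7 and q3 lie in the same block of the stable partition, so they are equivalent — no string distinguishes them.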